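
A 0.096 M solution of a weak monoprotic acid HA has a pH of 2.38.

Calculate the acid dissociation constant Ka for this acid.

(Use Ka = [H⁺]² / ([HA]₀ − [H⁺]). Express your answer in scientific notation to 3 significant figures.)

[H⁺] = 10^(−pH) = 10^(−2.38) = 4.169e-03 M. For HA ⇌ H⁺ + A⁻, Ka = [H⁺][A⁻]/[HA] = [H⁺]² / ([HA]₀ − [H⁺]) = (4.169e-03)² / (0.096 − 4.169e-03) = 1.89e-04.

K_a = 1.89e-04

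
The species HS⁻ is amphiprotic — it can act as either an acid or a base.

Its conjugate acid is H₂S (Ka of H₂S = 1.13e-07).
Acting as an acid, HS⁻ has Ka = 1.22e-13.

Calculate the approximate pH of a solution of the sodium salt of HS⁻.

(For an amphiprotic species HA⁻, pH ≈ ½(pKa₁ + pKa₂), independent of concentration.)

pKa₁ = -log(1.13e-07) = 6.95; pKa₂ = -log(1.22e-13) = 12.91. For an amphiprotic species, pH ≈ ½(pKa₁ + pKa₂) = ½(6.95 + 12.91) = 9.93.

pH = 9.93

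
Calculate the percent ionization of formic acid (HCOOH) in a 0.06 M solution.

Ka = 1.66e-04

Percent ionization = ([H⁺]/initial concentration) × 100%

Using Ka equilibrium: x² + Ka×x - Ka×C = 0. Solving: [H⁺] = 3.0740e-03. Percent = (3.0740e-03/0.06) × 100

Percent ionization = 5.12%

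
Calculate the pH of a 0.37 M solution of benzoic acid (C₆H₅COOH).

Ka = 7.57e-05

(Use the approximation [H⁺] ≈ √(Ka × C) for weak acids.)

[H⁺] = √(Ka × C) = √(7.57e-05 × 0.37) = 5.2924e-03. pH = -log(5.2924e-03)

pH = 2.28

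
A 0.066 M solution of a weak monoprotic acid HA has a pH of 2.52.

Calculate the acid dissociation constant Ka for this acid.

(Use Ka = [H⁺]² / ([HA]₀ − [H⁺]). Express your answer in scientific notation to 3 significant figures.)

[H⁺] = 10^(−pH) = 10^(−2.52) = 3.020e-03 M. For HA ⇌ H⁺ + A⁻, Ka = [H⁺][A⁻]/[HA] = [H⁺]² / ([HA]₀ − [H⁺]) = (3.020e-03)² / (0.066 − 3.020e-03) = 1.45e-04.

K_a = 1.45e-04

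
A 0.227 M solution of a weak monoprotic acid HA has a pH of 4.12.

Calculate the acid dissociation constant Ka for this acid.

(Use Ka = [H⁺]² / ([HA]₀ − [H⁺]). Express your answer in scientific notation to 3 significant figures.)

[H⁺] = 10^(−pH) = 10^(−4.12) = 7.586e-05 M. For HA ⇌ H⁺ + A⁻, Ka = [H⁺][A⁻]/[HA] = [H⁺]² / ([HA]₀ − [H⁺]) = (7.586e-05)² / (0.227 − 7.586e-05) = 2.54e-08.

K_a = 2.54e-08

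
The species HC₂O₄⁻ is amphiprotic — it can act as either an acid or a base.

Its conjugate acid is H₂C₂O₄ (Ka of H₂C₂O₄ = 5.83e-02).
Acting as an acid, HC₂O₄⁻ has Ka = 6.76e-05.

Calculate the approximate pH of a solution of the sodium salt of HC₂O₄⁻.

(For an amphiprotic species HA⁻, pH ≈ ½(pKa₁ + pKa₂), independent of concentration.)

pKa₁ = -log(5.83e-02) = 1.23; pKa₂ = -log(6.76e-05) = 4.17. For an amphiprotic species, pH ≈ ½(pKa₁ + pKa₂) = ½(1.23 + 4.17) = 2.70.

pH = 2.70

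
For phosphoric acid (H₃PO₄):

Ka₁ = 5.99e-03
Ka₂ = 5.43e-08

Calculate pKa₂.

pKa₂ = -log(Ka₂) = -log(5.43e-08) = 7.27.

pK_{a2} = 7.27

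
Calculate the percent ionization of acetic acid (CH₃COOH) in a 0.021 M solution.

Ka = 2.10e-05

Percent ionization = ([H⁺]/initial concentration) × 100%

Using Ka equilibrium: x² + Ka×x - Ka×C = 0. Solving: [H⁺] = 6.5366e-04. Percent = (6.5366e-04/0.021) × 100

Percent ionization = 3.11%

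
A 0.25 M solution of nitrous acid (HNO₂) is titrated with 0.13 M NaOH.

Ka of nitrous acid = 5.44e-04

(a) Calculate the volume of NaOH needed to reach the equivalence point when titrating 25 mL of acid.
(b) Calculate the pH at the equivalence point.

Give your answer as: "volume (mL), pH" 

moles acid = 0.25 × 25/1000 = 0.00625 mol; V_base = moles/0.13 × 1000 = 48.1 mL. At equivalence only the conjugate base is present: [A⁻] = 0.00625/0.073 = 8.5526e-02 M. Kb = Kw/Ka = 1.84e-11; [OH⁻] = √(Kb × [A⁻]) = 1.2539e-06; pOH = 5.90; pH = 14 - pOH = 8.10.

V = 48.1 mL, pH = 8.10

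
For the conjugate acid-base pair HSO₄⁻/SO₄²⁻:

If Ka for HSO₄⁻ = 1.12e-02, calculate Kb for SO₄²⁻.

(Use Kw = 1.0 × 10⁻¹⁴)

For a conjugate pair Ka × Kb = Kw, so Kb = Kw/Ka = 1.0 × 10⁻¹⁴ / 1.12e-02 = 8.93e-13.

K_b = 8.93e-13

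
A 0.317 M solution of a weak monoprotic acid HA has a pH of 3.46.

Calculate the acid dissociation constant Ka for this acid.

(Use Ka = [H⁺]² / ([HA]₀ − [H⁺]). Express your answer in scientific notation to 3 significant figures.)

[H⁺] = 10^(−pH) = 10^(−3.46) = 3.467e-04 M. For HA ⇌ H⁺ + A⁻, Ka = [H⁺][A⁻]/[HA] = [H⁺]² / ([HA]₀ − [H⁺]) = (3.467e-04)² / (0.317 − 3.467e-04) = 3.80e-07.

K_a = 3.80e-07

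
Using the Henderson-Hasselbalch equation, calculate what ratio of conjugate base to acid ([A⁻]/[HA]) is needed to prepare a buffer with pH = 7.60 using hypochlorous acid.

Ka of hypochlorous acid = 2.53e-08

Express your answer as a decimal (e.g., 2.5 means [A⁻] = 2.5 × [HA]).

pKa = -log(2.53e-08) = 7.5969. pH = pKa + log([A⁻]/[HA]), so log([A⁻]/[HA]) = pH − pKa = 7.60 − 7.5969 = 0.0031. [A⁻]/[HA] = 10^(0.0031) = 1.01

[A⁻]/[HA] = 1.01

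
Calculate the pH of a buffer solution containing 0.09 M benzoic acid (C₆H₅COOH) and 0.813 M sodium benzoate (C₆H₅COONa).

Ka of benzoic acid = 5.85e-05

pKa = -log(5.85e-05) = 4.23. pH = pKa + log([A⁻]/[HA]) = 4.23 + log(0.813/0.09)

pH = 5.19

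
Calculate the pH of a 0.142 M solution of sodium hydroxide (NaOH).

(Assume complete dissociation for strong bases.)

[OH⁻] = 0.142 M for strong base. pOH = -log[OH⁻] = 0.85, pH = 14 - pOH

pH = 13.15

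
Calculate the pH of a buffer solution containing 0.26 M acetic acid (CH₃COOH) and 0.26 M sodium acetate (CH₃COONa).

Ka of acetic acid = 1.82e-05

pKa = -log(1.82e-05) = 4.74. pH = pKa + log([A⁻]/[HA]) = 4.74 + log(0.26/0.26)

pH = 4.74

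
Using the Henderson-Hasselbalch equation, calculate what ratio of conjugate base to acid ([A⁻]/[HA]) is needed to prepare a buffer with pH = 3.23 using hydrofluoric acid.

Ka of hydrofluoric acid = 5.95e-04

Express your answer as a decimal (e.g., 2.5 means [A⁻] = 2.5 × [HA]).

pKa = -log(5.95e-04) = 3.2255. pH = pKa + log([A⁻]/[HA]), so log([A⁻]/[HA]) = pH − pKa = 3.23 − 3.2255 = 0.0045. [A⁻]/[HA] = 10^(0.0045) = 1.01

[A⁻]/[HA] = 1.01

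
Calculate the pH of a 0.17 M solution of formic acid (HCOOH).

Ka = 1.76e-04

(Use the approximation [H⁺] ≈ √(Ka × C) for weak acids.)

[H⁺] = √(Ka × C) = √(1.76e-04 × 0.17) = 5.4699e-03. pH = -log(5.4699e-03)

pH = 2.26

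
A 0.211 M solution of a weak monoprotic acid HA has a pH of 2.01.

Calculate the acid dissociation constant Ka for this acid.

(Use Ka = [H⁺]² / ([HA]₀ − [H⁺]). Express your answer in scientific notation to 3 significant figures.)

[H⁺] = 10^(−pH) = 10^(−2.01) = 9.772e-03 M. For HA ⇌ H⁺ + A⁻, Ka = [H⁺][A⁻]/[HA] = [H⁺]² / ([HA]₀ − [H⁺]) = (9.772e-03)² / (0.211 − 9.772e-03) = 4.75e-04.

K_a = 4.75e-04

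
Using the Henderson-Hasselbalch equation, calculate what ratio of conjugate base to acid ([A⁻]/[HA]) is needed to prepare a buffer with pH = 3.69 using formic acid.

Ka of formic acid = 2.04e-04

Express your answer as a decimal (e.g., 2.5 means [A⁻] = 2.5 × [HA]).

pKa = -log(2.04e-04) = 3.6904. pH = pKa + log([A⁻]/[HA]), so log([A⁻]/[HA]) = pH − pKa = 3.69 − 3.6904 = -0.0004. [A⁻]/[HA] = 10^(-0.0004) = 0.999

[A⁻]/[HA] = 0.999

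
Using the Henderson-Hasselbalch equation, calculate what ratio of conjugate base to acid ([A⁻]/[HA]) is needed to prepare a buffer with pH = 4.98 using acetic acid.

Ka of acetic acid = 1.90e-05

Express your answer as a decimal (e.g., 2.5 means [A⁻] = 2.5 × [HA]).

pKa = -log(1.90e-05) = 4.7212. pH = pKa + log([A⁻]/[HA]), so log([A⁻]/[HA]) = pH − pKa = 4.98 − 4.7212 = 0.2588. [A⁻]/[HA] = 10^(0.2588) = 1.81

[A⁻]/[HA] = 1.81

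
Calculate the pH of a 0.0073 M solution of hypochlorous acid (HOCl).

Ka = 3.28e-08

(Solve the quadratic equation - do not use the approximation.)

x² + Ka×x - Ka×C = 0. Using quadratic formula: [H⁺] = 1.5457e-05

pH = 4.81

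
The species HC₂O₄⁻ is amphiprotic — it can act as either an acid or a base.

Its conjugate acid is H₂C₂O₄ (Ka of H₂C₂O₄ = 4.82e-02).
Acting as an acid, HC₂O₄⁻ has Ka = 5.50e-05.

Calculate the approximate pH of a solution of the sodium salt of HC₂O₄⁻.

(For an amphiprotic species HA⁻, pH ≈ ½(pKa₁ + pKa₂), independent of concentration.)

pKa₁ = -log(4.82e-02) = 1.32; pKa₂ = -log(5.50e-05) = 4.26. For an amphiprotic species, pH ≈ ½(pKa₁ + pKa₂) = ½(1.32 + 4.26) = 2.79.

pH = 2.79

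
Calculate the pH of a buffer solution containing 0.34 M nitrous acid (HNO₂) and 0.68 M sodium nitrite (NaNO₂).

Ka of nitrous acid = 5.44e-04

pKa = -log(5.44e-04) = 3.26. pH = pKa + log([A⁻]/[HA]) = 3.26 + log(0.68/0.34)

pH = 3.57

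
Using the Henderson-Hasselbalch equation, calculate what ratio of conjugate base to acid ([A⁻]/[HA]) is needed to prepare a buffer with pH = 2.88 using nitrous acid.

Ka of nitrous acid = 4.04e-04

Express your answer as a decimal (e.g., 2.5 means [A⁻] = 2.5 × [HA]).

pKa = -log(4.04e-04) = 3.3936. pH = pKa + log([A⁻]/[HA]), so log([A⁻]/[HA]) = pH − pKa = 2.88 − 3.3936 = -0.5136. [A⁻]/[HA] = 10^(-0.5136) = 0.306

[A⁻]/[HA] = 0.306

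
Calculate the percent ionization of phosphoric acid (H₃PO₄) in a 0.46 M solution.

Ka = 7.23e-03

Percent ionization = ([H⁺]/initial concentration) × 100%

Using Ka equilibrium: x² + Ka×x - Ka×C = 0. Solving: [H⁺] = 5.4168e-02. Percent = (5.4168e-02/0.46) × 100

Percent ionization = 11.8%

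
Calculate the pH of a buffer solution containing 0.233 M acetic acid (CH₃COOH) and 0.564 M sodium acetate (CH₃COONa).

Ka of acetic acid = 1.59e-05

pKa = -log(1.59e-05) = 4.80. pH = pKa + log([A⁻]/[HA]) = 4.80 + log(0.564/0.233)

pH = 5.18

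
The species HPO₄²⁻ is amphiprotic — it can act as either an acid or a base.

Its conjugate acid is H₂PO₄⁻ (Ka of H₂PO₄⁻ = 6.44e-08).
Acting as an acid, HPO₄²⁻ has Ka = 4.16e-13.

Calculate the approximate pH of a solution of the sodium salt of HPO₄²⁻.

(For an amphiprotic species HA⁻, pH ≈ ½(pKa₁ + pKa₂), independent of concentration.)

pKa₁ = -log(6.44e-08) = 7.19; pKa₂ = -log(4.16e-13) = 12.38. For an amphiprotic species, pH ≈ ½(pKa₁ + pKa₂) = ½(7.19 + 12.38) = 9.79.

pH = 9.79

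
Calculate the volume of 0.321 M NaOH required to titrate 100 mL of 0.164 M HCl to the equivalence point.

At equivalence: moles acid = moles base. moles HCl = 0.164 × 100/1000 = 0.0164 mol. V_base = moles / 0.321 × 1000 = 51.1 mL.

V_{base} = 51.1 mL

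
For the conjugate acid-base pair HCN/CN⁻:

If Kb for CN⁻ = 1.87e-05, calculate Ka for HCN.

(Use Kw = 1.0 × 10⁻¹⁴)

For a conjugate pair Ka × Kb = Kw, so Ka = Kw/Kb = 1.0 × 10⁻¹⁴ / 1.87e-05 = 5.35e-10.

K_a = 5.35e-10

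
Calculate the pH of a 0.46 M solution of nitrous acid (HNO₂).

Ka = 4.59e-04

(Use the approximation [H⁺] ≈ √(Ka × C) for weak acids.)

[H⁺] = √(Ka × C) = √(4.59e-04 × 0.46) = 1.4531e-02. pH = -log(1.4531e-02)

pH = 1.84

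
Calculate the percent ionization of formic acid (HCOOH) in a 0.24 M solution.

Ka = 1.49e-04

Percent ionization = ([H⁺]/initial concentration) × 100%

Using Ka equilibrium: x² + Ka×x - Ka×C = 0. Solving: [H⁺] = 5.9059e-03. Percent = (5.9059e-03/0.24) × 100

Percent ionization = 2.46%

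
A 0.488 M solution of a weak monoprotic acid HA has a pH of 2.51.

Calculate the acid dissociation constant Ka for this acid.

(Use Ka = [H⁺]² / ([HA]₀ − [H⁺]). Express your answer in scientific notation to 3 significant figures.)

[H⁺] = 10^(−pH) = 10^(−2.51) = 3.090e-03 M. For HA ⇌ H⁺ + A⁻, Ka = [H⁺][A⁻]/[HA] = [H⁺]² / ([HA]₀ − [H⁺]) = (3.090e-03)² / (0.488 − 3.090e-03) = 1.97e-05.

K_a = 1.97e-05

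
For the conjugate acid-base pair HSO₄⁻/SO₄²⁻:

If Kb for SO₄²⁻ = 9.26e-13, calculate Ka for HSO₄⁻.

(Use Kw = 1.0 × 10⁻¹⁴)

For a conjugate pair Ka × Kb = Kw, so Ka = Kw/Kb = 1.0 × 10⁻¹⁴ / 9.26e-13 = 1.08e-02.

K_a = 1.08e-02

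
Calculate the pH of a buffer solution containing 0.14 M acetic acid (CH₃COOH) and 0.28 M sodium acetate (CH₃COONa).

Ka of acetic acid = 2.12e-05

pKa = -log(2.12e-05) = 4.67. pH = pKa + log([A⁻]/[HA]) = 4.67 + log(0.28/0.14)

pH = 4.97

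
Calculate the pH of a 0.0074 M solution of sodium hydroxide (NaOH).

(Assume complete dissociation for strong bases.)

[OH⁻] = 0.0074 M for strong base. pOH = -log[OH⁻] = 2.13, pH = 14 - pOH

pH = 11.87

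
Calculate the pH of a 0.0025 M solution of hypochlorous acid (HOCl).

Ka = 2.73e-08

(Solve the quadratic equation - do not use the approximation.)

x² + Ka×x - Ka×C = 0. Using quadratic formula: [H⁺] = 8.2477e-06

pH = 5.08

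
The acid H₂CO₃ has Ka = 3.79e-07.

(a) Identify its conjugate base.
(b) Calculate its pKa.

(a) The conjugate base is formed by removing one H⁺ from H₂CO₃, giving HCO₃⁻. (b) pKa = -log(Ka) = -log(3.79e-07) = 6.42.

Conjugate base: HCO₃⁻; pK_a = 6.42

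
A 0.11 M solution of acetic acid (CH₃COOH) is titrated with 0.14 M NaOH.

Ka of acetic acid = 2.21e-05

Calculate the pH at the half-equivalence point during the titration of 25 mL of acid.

At half-equivalence [HA] = [A⁻], so Henderson-Hasselbalch gives pH = pKa = -log(2.21e-05) = 4.66.

pH = pKa = 4.66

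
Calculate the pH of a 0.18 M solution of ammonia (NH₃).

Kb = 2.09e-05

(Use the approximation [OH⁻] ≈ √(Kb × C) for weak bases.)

[OH⁻] = √(Kb × C) = √(2.09e-05 × 0.18) = 1.9396e-03. pOH = 2.71, pH = 14 - pOH

pH = 11.29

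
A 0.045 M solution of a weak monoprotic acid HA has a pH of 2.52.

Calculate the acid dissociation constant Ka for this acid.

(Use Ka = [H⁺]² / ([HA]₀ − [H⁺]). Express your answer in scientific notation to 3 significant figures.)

[H⁺] = 10^(−pH) = 10^(−2.52) = 3.020e-03 M. For HA ⇌ H⁺ + A⁻, Ka = [H⁺][A⁻]/[HA] = [H⁺]² / ([HA]₀ − [H⁺]) = (3.020e-03)² / (0.045 − 3.020e-03) = 2.17e-04.

K_a = 2.17e-04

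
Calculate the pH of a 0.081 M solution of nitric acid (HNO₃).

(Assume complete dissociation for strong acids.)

[H⁺] = 0.081 M for strong acid. pH = -log[H⁺] = -log(0.081)

pH = 1.09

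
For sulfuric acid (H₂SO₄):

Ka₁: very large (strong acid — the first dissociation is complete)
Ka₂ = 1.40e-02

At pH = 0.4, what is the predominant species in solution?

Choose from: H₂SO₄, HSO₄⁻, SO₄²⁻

The first dissociation is complete, so H₂SO₄ itself is never the predominant species in water; pKa₂ = -log(1.40e-02) = 1.85. For a polyprotic acid the predominant species crosses at each pKa: below pKa_n the protonated form dominates, above it the deprotonated form does. At pH = 0.4, the predominant species is HSO₄⁻.

HSO₄⁻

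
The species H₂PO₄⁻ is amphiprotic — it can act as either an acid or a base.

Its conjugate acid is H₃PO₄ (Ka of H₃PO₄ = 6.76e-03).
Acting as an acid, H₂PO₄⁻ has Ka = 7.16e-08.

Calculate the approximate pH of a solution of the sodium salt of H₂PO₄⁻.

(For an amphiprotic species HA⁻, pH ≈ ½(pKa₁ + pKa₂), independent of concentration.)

pKa₁ = -log(6.76e-03) = 2.17; pKa₂ = -log(7.16e-08) = 7.15. For an amphiprotic species, pH ≈ ½(pKa₁ + pKa₂) = ½(2.17 + 7.15) = 4.66.

pH = 4.66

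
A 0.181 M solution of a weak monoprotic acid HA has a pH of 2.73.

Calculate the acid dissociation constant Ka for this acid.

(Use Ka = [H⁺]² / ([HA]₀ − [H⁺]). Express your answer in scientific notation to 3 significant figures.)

[H⁺] = 10^(−pH) = 10^(−2.73) = 1.862e-03 M. For HA ⇌ H⁺ + A⁻, Ka = [H⁺][A⁻]/[HA] = [H⁺]² / ([HA]₀ − [H⁺]) = (1.862e-03)² / (0.181 − 1.862e-03) = 1.94e-05.

K_a = 1.94e-05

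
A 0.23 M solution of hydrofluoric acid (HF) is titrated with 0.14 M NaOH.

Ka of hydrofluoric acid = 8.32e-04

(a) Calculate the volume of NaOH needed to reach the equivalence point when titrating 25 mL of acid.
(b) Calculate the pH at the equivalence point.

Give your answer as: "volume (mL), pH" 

moles acid = 0.23 × 25/1000 = 0.00575 mol; V_base = moles/0.14 × 1000 = 41.1 mL. At equivalence only the conjugate base is present: [A⁻] = 0.00575/0.066 = 8.7027e-02 M. Kb = Kw/Ka = 1.20e-11; [OH⁻] = √(Kb × [A⁻]) = 1.0227e-06; pOH = 5.99; pH = 14 - pOH = 8.01.

V = 41.1 mL, pH = 8.01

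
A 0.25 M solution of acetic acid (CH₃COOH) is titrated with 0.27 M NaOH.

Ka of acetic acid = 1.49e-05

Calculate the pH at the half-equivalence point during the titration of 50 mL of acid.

At half-equivalence [HA] = [A⁻], so Henderson-Hasselbalch gives pH = pKa = -log(1.49e-05) = 4.83.

pH = pKa = 4.83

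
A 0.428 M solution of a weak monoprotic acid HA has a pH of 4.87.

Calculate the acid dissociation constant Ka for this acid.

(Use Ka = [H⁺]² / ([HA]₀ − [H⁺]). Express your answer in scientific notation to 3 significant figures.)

[H⁺] = 10^(−pH) = 10^(−4.87) = 1.349e-05 M. For HA ⇌ H⁺ + A⁻, Ka = [H⁺][A⁻]/[HA] = [H⁺]² / ([HA]₀ − [H⁺]) = (1.349e-05)² / (0.428 − 1.349e-05) = 4.25e-10.

K_a = 4.25e-10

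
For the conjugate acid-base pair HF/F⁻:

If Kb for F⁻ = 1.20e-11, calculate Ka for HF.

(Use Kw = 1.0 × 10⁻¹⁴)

For a conjugate pair Ka × Kb = Kw, so Ka = Kw/Kb = 1.0 × 10⁻¹⁴ / 1.20e-11 = 8.33e-04.

K_a = 8.33e-04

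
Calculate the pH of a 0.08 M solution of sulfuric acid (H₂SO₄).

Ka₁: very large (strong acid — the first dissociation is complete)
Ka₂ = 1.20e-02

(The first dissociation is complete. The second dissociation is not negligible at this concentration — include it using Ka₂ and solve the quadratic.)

First dissociation is complete: [H⁺]₀ = [HSO₄⁻]₀ = C = 0.08 M. Second dissociation HSO₄⁻ ⇌ H⁺ + SO₄²⁻: let x = [SO₄²⁻]. Ka₂ = (C + x)·x / (C − x) = 1.20e-02 → x² + (C + Ka₂)·x − Ka₂·C = 0 → x² + 0.09200·x − 9.600e-04 = 0. x = (−0.09200 + √(0.09200² + 4 × 9.600e-04)) / 2 = 9.4617e-03 M. [H⁺] = C + x = 0.08 + 9.4617e-03 = 8.9462e-02 M. pH = -log(8.9462e-02) = 1.05.

pH = 1.05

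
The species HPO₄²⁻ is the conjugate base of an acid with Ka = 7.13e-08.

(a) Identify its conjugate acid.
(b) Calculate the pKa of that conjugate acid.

(a) The conjugate acid is formed by adding one H⁺ to HPO₄²⁻, giving H₂PO₄⁻. (b) pKa = -log(Ka) = -log(7.13e-08) = 7.15.

Conjugate acid: H₂PO₄⁻; pK_a = 7.15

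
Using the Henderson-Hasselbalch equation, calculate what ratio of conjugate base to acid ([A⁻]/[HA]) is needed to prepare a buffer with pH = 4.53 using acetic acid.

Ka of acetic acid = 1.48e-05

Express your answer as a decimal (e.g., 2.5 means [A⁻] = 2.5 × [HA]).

pKa = -log(1.48e-05) = 4.8297. pH = pKa + log([A⁻]/[HA]), so log([A⁻]/[HA]) = pH − pKa = 4.53 − 4.8297 = -0.2997. [A⁻]/[HA] = 10^(-0.2997) = 0.501

[A⁻]/[HA] = 0.501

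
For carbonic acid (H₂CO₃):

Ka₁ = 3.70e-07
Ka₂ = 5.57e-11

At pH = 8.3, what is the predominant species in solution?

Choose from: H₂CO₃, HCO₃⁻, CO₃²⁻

pKa₁ = 6.43, pKa₂ = 10.25. For a polyprotic acid the predominant species crosses at each pKa: below pKa_n the protonated form dominates, above it the deprotonated form does. At pH = 8.3, the predominant species is HCO₃⁻.

HCO₃⁻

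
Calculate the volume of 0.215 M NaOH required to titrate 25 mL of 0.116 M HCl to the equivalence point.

At equivalence: moles acid = moles base. moles HCl = 0.116 × 25/1000 = 0.0029 mol. V_base = moles / 0.215 × 1000 = 13.5 mL.

V_{base} = 13.5 mL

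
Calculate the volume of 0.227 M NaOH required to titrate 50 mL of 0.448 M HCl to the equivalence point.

At equivalence: moles acid = moles base. moles HCl = 0.448 × 50/1000 = 0.0224 mol. V_base = moles / 0.227 × 1000 = 98.7 mL.

V_{base} = 98.7 mL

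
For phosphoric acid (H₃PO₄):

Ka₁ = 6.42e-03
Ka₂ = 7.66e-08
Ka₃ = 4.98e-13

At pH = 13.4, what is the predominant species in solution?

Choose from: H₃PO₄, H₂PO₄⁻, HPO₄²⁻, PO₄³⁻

pKa₁ = 2.19, pKa₂ = 7.12, pKa₃ = 12.30. For a polyprotic acid the predominant species crosses at each pKa: below pKa_n the protonated form dominates, above it the deprotonated form does. At pH = 13.4, the predominant species is PO₄³⁻.

PO₄³⁻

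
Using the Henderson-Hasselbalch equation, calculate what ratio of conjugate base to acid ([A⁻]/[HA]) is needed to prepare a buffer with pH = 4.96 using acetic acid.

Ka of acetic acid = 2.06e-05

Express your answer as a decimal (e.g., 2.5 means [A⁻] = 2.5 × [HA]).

pKa = -log(2.06e-05) = 4.6861. pH = pKa + log([A⁻]/[HA]), so log([A⁻]/[HA]) = pH − pKa = 4.96 − 4.6861 = 0.2739. [A⁻]/[HA] = 10^(0.2739) = 1.88

[A⁻]/[HA] = 1.88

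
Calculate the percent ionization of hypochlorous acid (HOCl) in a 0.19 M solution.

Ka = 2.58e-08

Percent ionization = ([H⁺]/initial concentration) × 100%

Using Ka equilibrium: x² + Ka×x - Ka×C = 0. Solving: [H⁺] = 7.0001e-05. Percent = (7.0001e-05/0.19) × 100

Percent ionization = 0.0368%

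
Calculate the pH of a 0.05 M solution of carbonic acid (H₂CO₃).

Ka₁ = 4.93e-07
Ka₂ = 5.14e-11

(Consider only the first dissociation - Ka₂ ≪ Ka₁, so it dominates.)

First dissociation dominates. From Ka₁ = [H⁺][HA⁻]/[H₂A], x² + Ka₁·x − Ka₁·C = 0 with C = 0.05 M and Ka₁ = 4.93e-07. Solving: [H⁺] = (−Ka₁ + √(Ka₁² + 4·Ka₁·C)) / 2 = 1.5676e-04 M. pH = -log(1.5676e-04) = 3.80.

pH = 3.80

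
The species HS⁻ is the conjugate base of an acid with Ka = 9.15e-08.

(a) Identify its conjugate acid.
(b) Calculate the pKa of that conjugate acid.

(a) The conjugate acid is formed by adding one H⁺ to HS⁻, giving H₂S. (b) pKa = -log(Ka) = -log(9.15e-08) = 7.04.

Conjugate acid: H₂S; pK_a = 7.04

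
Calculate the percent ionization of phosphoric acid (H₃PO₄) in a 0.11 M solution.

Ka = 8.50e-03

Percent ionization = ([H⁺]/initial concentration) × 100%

Using Ka equilibrium: x² + Ka×x - Ka×C = 0. Solving: [H⁺] = 2.6622e-02. Percent = (2.6622e-02/0.11) × 100

Percent ionization = 24.2%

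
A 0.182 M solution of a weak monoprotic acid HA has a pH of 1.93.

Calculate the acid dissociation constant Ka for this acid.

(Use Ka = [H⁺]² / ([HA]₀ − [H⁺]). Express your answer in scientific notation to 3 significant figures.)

[H⁺] = 10^(−pH) = 10^(−1.93) = 1.175e-02 M. For HA ⇌ H⁺ + A⁻, Ka = [H⁺][A⁻]/[HA] = [H⁺]² / ([HA]₀ − [H⁺]) = (1.175e-02)² / (0.182 − 1.175e-02) = 8.11e-04.

K_a = 8.11e-04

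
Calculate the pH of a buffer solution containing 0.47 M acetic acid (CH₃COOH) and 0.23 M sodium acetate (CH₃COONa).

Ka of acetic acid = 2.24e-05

pKa = -log(2.24e-05) = 4.65. pH = pKa + log([A⁻]/[HA]) = 4.65 + log(0.23/0.47)

pH = 4.34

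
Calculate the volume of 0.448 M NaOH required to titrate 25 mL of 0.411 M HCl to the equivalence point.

At equivalence: moles acid = moles base. moles HCl = 0.411 × 25/1000 = 0.01027 mol. V_base = moles / 0.448 × 1000 = 22.9 mL.

V_{base} = 22.9 mL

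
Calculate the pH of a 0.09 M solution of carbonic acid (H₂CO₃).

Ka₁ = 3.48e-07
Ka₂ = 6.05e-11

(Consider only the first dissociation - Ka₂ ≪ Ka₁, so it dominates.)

First dissociation dominates. From Ka₁ = [H⁺][HA⁻]/[H₂A], x² + Ka₁·x − Ka₁·C = 0 with C = 0.09 M and Ka₁ = 3.48e-07. Solving: [H⁺] = (−Ka₁ + √(Ka₁² + 4·Ka₁·C)) / 2 = 1.7680e-04 M. pH = -log(1.7680e-04) = 3.75.

pH = 3.75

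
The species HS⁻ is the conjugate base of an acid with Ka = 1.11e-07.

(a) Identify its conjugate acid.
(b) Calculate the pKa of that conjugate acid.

(a) The conjugate acid is formed by adding one H⁺ to HS⁻, giving H₂S. (b) pKa = -log(Ka) = -log(1.11e-07) = 6.95.

Conjugate acid: H₂S; pK_a = 6.95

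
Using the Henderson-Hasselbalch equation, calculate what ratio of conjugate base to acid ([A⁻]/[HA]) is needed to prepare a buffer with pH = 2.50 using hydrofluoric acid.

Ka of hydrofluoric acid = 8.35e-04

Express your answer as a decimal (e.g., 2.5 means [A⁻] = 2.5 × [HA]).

pKa = -log(8.35e-04) = 3.0783. pH = pKa + log([A⁻]/[HA]), so log([A⁻]/[HA]) = pH − pKa = 2.50 − 3.0783 = -0.5783. [A⁻]/[HA] = 10^(-0.5783) = 0.264

[A⁻]/[HA] = 0.264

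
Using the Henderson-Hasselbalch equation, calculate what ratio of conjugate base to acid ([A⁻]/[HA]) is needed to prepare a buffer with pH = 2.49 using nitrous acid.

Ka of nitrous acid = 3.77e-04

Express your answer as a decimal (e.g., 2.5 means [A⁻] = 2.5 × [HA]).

pKa = -log(3.77e-04) = 3.4237. pH = pKa + log([A⁻]/[HA]), so log([A⁻]/[HA]) = pH − pKa = 2.49 − 3.4237 = -0.9337. [A⁻]/[HA] = 10^(-0.9337) = 0.117

[A⁻]/[HA] = 0.117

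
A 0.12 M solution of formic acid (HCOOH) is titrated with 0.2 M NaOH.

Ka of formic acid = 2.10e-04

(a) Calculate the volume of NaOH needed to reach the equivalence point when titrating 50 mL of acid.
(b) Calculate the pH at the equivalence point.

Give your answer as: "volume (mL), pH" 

moles acid = 0.12 × 50/1000 = 0.006 mol; V_base = moles/0.2 × 1000 = 30.0 mL. At equivalence only the conjugate base is present: [A⁻] = 0.006/0.080 = 7.5000e-02 M. Kb = Kw/Ka = 4.76e-11; [OH⁻] = √(Kb × [A⁻]) = 1.8898e-06; pOH = 5.72; pH = 14 - pOH = 8.28.

V = 30.0 mL, pH = 8.28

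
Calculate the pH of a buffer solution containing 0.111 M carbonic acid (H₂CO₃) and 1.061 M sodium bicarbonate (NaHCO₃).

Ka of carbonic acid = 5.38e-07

pKa = -log(5.38e-07) = 6.27. pH = pKa + log([A⁻]/[HA]) = 6.27 + log(1.061/0.111)

pH = 7.25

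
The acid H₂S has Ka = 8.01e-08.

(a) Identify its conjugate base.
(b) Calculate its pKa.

(a) The conjugate base is formed by removing one H⁺ from H₂S, giving HS⁻. (b) pKa = -log(Ka) = -log(8.01e-08) = 7.10.

Conjugate base: HS⁻; pK_a = 7.10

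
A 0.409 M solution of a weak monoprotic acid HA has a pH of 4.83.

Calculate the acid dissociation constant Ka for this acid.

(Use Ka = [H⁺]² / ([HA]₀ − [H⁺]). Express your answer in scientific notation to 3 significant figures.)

[H⁺] = 10^(−pH) = 10^(−4.83) = 1.479e-05 M. For HA ⇌ H⁺ + A⁻, Ka = [H⁺][A⁻]/[HA] = [H⁺]² / ([HA]₀ − [H⁺]) = (1.479e-05)² / (0.409 − 1.479e-05) = 5.35e-10.

K_a = 5.35e-10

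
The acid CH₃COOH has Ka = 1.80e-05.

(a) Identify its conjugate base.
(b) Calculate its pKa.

(a) The conjugate base is formed by removing one H⁺ from CH₃COOH, giving CH₃COO⁻. (b) pKa = -log(Ka) = -log(1.80e-05) = 4.74.

Conjugate base: CH₃COO⁻; pK_a = 4.74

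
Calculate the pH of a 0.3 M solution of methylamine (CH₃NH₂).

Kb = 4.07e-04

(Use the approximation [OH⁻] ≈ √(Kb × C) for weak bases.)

[OH⁻] = √(Kb × C) = √(4.07e-04 × 0.3) = 1.1050e-02. pOH = 1.96, pH = 14 - pOH

pH = 12.04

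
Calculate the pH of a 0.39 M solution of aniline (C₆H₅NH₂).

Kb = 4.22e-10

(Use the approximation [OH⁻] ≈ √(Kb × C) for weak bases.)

[OH⁻] = √(Kb × C) = √(4.22e-10 × 0.39) = 1.2829e-05. pOH = 4.89, pH = 14 - pOH

pH = 9.11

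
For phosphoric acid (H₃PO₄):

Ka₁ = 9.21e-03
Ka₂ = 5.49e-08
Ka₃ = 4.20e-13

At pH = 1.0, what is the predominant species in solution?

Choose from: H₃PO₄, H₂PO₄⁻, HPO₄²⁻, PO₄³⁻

pKa₁ = 2.04, pKa₂ = 7.26, pKa₃ = 12.38. For a polyprotic acid the predominant species crosses at each pKa: below pKa_n the protonated form dominates, above it the deprotonated form does. At pH = 1.0, the predominant species is H₃PO₄.

H₃PO₄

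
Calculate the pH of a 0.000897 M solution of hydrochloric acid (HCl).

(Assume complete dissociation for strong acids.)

[H⁺] = 0.000897 M for strong acid. pH = -log[H⁺] = -log(0.000897)

pH = 3.05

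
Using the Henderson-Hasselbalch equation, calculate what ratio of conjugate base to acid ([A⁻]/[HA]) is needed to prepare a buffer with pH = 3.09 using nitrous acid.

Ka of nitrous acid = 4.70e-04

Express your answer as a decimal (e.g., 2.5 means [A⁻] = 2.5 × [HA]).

pKa = -log(4.70e-04) = 3.3279. pH = pKa + log([A⁻]/[HA]), so log([A⁻]/[HA]) = pH − pKa = 3.09 − 3.3279 = -0.2379. [A⁻]/[HA] = 10^(-0.2379) = 0.578

[A⁻]/[HA] = 0.578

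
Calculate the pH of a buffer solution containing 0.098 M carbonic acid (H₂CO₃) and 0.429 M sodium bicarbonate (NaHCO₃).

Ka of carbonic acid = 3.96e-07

pKa = -log(3.96e-07) = 6.40. pH = pKa + log([A⁻]/[HA]) = 6.40 + log(0.429/0.098)

pH = 7.04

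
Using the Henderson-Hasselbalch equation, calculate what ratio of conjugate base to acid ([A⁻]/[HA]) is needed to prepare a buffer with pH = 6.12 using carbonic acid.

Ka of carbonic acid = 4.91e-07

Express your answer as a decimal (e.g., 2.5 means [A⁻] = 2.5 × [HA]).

pKa = -log(4.91e-07) = 6.3089. pH = pKa + log([A⁻]/[HA]), so log([A⁻]/[HA]) = pH − pKa = 6.12 − 6.3089 = -0.1889. [A⁻]/[HA] = 10^(-0.1889) = 0.647

[A⁻]/[HA] = 0.647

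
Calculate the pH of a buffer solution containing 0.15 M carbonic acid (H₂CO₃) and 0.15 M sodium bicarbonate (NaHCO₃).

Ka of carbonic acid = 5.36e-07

pKa = -log(5.36e-07) = 6.27. pH = pKa + log([A⁻]/[HA]) = 6.27 + log(0.15/0.15)

pH = 6.27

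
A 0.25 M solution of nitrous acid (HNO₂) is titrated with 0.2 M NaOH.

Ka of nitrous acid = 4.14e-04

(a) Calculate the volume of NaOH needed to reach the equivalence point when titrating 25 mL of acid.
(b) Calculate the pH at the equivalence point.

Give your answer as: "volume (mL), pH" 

moles acid = 0.25 × 25/1000 = 0.00625 mol; V_base = moles/0.2 × 1000 = 31.2 mL. At equivalence only the conjugate base is present: [A⁻] = 0.00625/0.056 = 1.1111e-01 M. Kb = Kw/Ka = 2.42e-11; [OH⁻] = √(Kb × [A⁻]) = 1.6382e-06; pOH = 5.79; pH = 14 - pOH = 8.21.

V = 31.2 mL, pH = 8.21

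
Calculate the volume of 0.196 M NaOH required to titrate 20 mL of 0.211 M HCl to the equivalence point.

At equivalence: moles acid = moles base. moles HCl = 0.211 × 20/1000 = 0.00422 mol. V_base = moles / 0.196 × 1000 = 21.5 mL.

V_{base} = 21.5 mL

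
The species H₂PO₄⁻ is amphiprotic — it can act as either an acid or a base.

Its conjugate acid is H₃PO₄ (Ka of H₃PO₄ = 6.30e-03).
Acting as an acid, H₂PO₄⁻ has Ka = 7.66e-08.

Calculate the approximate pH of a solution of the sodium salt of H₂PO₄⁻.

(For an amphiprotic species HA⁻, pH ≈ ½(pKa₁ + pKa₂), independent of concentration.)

pKa₁ = -log(6.30e-03) = 2.20; pKa₂ = -log(7.66e-08) = 7.12. For an amphiprotic species, pH ≈ ½(pKa₁ + pKa₂) = ½(2.20 + 7.12) = 4.66.

pH = 4.66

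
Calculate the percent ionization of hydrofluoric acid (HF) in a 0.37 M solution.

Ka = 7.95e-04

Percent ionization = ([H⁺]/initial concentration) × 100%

Using Ka equilibrium: x² + Ka×x - Ka×C = 0. Solving: [H⁺] = 1.6758e-02. Percent = (1.6758e-02/0.37) × 100

Percent ionization = 4.53%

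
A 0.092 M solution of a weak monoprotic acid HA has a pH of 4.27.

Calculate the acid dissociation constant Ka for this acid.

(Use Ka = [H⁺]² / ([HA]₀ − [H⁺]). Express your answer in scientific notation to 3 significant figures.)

[H⁺] = 10^(−pH) = 10^(−4.27) = 5.370e-05 M. For HA ⇌ H⁺ + A⁻, Ka = [H⁺][A⁻]/[HA] = [H⁺]² / ([HA]₀ − [H⁺]) = (5.370e-05)² / (0.092 − 5.370e-05) = 3.14e-08.

K_a = 3.14e-08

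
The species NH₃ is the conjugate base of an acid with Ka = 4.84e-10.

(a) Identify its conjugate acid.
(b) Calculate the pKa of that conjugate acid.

(a) The conjugate acid is formed by adding one H⁺ to NH₃, giving NH₄⁺. (b) pKa = -log(Ka) = -log(4.84e-10) = 9.32.

Conjugate acid: NH₄⁺; pK_a = 9.32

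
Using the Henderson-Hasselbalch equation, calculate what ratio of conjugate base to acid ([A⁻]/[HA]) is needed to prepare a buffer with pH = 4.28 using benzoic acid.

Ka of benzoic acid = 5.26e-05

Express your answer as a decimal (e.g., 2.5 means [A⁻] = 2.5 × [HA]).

pKa = -log(5.26e-05) = 4.2790. pH = pKa + log([A⁻]/[HA]), so log([A⁻]/[HA]) = pH − pKa = 4.28 − 4.2790 = 0.0010. [A⁻]/[HA] = 10^(0.0010) = 1.00

[A⁻]/[HA] = 1.00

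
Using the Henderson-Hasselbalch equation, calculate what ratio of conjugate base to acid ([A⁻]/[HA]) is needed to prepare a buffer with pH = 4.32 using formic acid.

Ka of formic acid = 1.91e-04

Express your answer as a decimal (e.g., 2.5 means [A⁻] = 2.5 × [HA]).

pKa = -log(1.91e-04) = 3.7190. pH = pKa + log([A⁻]/[HA]), so log([A⁻]/[HA]) = pH − pKa = 4.32 − 3.7190 = 0.6010. [A⁻]/[HA] = 10^(0.6010) = 3.99

[A⁻]/[HA] = 3.99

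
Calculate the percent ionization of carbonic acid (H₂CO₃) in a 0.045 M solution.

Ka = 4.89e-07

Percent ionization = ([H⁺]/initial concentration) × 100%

Using Ka equilibrium: x² + Ka×x - Ka×C = 0. Solving: [H⁺] = 1.4810e-04. Percent = (1.4810e-04/0.045) × 100

Percent ionization = 0.329%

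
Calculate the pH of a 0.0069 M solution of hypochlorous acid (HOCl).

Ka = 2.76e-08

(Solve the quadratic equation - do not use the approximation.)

x² + Ka×x - Ka×C = 0. Using quadratic formula: [H⁺] = 1.3786e-05

pH = 4.86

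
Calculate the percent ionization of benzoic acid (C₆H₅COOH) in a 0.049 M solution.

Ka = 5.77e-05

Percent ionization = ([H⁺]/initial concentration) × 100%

Using Ka equilibrium: x² + Ka×x - Ka×C = 0. Solving: [H⁺] = 1.6529e-03. Percent = (1.6529e-03/0.049) × 100

Percent ionization = 3.37%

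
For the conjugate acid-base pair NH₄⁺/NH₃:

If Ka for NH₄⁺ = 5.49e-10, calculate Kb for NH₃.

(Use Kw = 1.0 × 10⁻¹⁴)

For a conjugate pair Ka × Kb = Kw, so Kb = Kw/Ka = 1.0 × 10⁻¹⁴ / 5.49e-10 = 1.82e-05.

K_b = 1.82e-05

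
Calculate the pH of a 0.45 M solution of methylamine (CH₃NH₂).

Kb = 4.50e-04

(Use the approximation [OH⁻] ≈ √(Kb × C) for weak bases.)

[OH⁻] = √(Kb × C) = √(4.50e-04 × 0.45) = 1.4230e-02. pOH = 1.85, pH = 14 - pOH

pH = 12.15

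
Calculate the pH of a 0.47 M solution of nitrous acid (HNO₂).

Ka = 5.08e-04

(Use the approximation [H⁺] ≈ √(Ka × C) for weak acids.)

[H⁺] = √(Ka × C) = √(5.08e-04 × 0.47) = 1.5452e-02. pH = -log(1.5452e-02)

pH = 1.81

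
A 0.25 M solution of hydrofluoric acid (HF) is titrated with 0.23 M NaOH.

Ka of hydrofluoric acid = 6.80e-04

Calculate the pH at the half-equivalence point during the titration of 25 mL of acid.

At half-equivalence [HA] = [A⁻], so Henderson-Hasselbalch gives pH = pKa = -log(6.80e-04) = 3.17.

pH = pKa = 3.17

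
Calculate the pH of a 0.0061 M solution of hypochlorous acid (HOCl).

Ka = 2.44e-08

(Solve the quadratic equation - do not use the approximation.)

x² + Ka×x - Ka×C = 0. Using quadratic formula: [H⁺] = 1.2188e-05

pH = 4.91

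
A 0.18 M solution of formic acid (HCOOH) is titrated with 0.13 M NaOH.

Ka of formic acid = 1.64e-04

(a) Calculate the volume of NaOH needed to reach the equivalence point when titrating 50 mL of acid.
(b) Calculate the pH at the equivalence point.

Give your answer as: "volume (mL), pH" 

moles acid = 0.18 × 50/1000 = 0.009 mol; V_base = moles/0.13 × 1000 = 69.2 mL. At equivalence only the conjugate base is present: [A⁻] = 0.009/0.119 = 7.5484e-02 M. Kb = Kw/Ka = 6.10e-11; [OH⁻] = √(Kb × [A⁻]) = 2.1454e-06; pOH = 5.67; pH = 14 - pOH = 8.33.

V = 69.2 mL, pH = 8.33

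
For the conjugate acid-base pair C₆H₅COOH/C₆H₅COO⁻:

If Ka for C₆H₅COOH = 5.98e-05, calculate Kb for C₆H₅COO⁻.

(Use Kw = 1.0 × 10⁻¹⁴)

For a conjugate pair Ka × Kb = Kw, so Kb = Kw/Ka = 1.0 × 10⁻¹⁴ / 5.98e-05 = 1.67e-10.

K_b = 1.67e-10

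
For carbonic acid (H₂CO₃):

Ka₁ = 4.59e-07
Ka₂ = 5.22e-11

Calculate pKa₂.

pKa₂ = -log(Ka₂) = -log(5.22e-11) = 10.28.

pK_{a2} = 10.28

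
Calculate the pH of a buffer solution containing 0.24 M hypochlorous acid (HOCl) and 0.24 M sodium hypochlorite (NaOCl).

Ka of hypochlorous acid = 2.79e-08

pKa = -log(2.79e-08) = 7.55. pH = pKa + log([A⁻]/[HA]) = 7.55 + log(0.24/0.24)

pH = 7.55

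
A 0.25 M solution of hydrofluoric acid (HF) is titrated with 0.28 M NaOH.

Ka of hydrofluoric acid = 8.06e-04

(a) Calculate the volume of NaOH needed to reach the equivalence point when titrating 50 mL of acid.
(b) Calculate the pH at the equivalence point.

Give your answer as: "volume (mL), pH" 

moles acid = 0.25 × 50/1000 = 0.0125 mol; V_base = moles/0.28 × 1000 = 44.6 mL. At equivalence only the conjugate base is present: [A⁻] = 0.0125/0.095 = 1.3208e-01 M. Kb = Kw/Ka = 1.24e-11; [OH⁻] = √(Kb × [A⁻]) = 1.2801e-06; pOH = 5.89; pH = 14 - pOH = 8.11.

V = 44.6 mL, pH = 8.11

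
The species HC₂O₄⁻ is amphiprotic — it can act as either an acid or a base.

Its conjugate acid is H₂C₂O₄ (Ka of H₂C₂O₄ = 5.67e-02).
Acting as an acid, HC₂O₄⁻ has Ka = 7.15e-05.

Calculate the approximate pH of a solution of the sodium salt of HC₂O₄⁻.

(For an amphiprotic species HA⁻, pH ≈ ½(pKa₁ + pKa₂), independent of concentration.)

pKa₁ = -log(5.67e-02) = 1.25; pKa₂ = -log(7.15e-05) = 4.15. For an amphiprotic species, pH ≈ ½(pKa₁ + pKa₂) = ½(1.25 + 4.15) = 2.70.

pH = 2.70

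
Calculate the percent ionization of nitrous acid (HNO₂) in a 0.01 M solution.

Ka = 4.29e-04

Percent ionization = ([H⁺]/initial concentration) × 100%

Using Ka equilibrium: x² + Ka×x - Ka×C = 0. Solving: [H⁺] = 1.8678e-03. Percent = (1.8678e-03/0.01) × 100

Percent ionization = 18.7%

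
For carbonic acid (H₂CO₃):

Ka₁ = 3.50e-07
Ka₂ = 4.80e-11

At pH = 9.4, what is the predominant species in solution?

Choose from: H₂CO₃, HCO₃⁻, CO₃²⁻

pKa₁ = 6.46, pKa₂ = 10.32. For a polyprotic acid the predominant species crosses at each pKa: below pKa_n the protonated form dominates, above it the deprotonated form does. At pH = 9.4, the predominant species is HCO₃⁻.

HCO₃⁻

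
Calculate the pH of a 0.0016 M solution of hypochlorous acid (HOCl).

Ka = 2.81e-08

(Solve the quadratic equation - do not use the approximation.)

x² + Ka×x - Ka×C = 0. Using quadratic formula: [H⁺] = 6.6912e-06

pH = 5.17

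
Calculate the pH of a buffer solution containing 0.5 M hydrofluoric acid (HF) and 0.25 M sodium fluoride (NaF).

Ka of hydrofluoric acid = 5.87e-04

pKa = -log(5.87e-04) = 3.23. pH = pKa + log([A⁻]/[HA]) = 3.23 + log(0.25/0.5)

pH = 2.93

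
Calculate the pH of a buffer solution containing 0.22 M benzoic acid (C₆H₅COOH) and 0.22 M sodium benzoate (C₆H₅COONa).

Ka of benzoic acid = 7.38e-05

pKa = -log(7.38e-05) = 4.13. pH = pKa + log([A⁻]/[HA]) = 4.13 + log(0.22/0.22)

pH = 4.13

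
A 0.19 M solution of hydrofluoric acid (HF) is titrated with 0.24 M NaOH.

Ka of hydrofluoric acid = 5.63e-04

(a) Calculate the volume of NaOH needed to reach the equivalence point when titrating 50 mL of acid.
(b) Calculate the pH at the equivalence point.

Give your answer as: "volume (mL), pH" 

moles acid = 0.19 × 50/1000 = 0.0095 mol; V_base = moles/0.24 × 1000 = 39.6 mL. At equivalence only the conjugate base is present: [A⁻] = 0.0095/0.090 = 1.0605e-01 M. Kb = Kw/Ka = 1.78e-11; [OH⁻] = √(Kb × [A⁻]) = 1.3724e-06; pOH = 5.86; pH = 14 - pOH = 8.14.

V = 39.6 mL, pH = 8.14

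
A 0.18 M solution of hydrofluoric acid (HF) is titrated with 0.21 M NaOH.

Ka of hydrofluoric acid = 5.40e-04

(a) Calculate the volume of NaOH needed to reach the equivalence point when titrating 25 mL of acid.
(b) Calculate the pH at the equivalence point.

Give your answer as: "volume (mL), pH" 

moles acid = 0.18 × 25/1000 = 0.0045 mol; V_base = moles/0.21 × 1000 = 21.4 mL. At equivalence only the conjugate base is present: [A⁻] = 0.0045/0.046 = 9.6923e-02 M. Kb = Kw/Ka = 1.85e-11; [OH⁻] = √(Kb × [A⁻]) = 1.3397e-06; pOH = 5.87; pH = 14 - pOH = 8.13.

V = 21.4 mL, pH = 8.13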